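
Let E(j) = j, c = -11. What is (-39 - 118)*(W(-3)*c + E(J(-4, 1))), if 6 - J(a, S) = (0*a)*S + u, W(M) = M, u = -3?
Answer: -6594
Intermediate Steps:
J(a, S) = 9 (J(a, S) = 6 - ((0*a)*S - 3) = 6 - (0*S - 3) = 6 - (0 - 3) = 6 - 1*(-3) = 6 + 3 = 9)
(-39 - 118)*(W(-3)*c + E(J(-4, 1))) = (-39 - 118)*(-3*(-11) + 9) = -157*(33 + 9) = -157*42 = -6594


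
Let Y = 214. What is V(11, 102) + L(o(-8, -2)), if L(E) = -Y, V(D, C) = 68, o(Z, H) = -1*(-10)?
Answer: -146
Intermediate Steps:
o(Z, H) = 10
L(E) = -214 (L(E) = -1*214 = -214)
V(11, 102) + L(o(-8, -2)) = 68 - 214 = -146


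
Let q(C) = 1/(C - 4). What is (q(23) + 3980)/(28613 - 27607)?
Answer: 75621/19114 ≈ 3.9563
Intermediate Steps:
q(C) = 1/(-4 + C)
(q(23) + 3980)/(28613 - 27607) = (1/(-4 + 23) + 3980)/(28613 - 27607) = (1/19 + 3980)/1006 = (1/19 + 3980)*(1/1006) = (75621/19)*(1/1006) = 75621/19114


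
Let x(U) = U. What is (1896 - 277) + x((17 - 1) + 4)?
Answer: 1639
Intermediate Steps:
(1896 - 277) + x((17 - 1) + 4) = (1896 - 277) + ((17 - 1) + 4) = 1619 + (16 + 4) = 1619 + 20 = 1639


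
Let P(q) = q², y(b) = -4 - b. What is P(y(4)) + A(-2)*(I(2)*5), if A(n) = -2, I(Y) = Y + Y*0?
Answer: 44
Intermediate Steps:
I(Y) = Y (I(Y) = Y + 0 = Y)
P(y(4)) + A(-2)*(I(2)*5) = (-4 - 1*4)² - 4*5 = (-4 - 4)² - 2*10 = (-8)² - 20 = 64 - 20 = 44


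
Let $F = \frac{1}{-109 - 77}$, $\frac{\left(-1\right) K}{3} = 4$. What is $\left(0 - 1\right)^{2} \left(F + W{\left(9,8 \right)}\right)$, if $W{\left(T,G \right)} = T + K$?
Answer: $- \frac{559}{186} \approx -3.0054$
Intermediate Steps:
$K = -12$ ($K = \left(-3\right) 4 = -12$)
$W{\left(T,G \right)} = -12 + T$ ($W{\left(T,G \right)} = T - 12 = -12 + T$)
$F = - \frac{1}{186}$ ($F = \frac{1}{-186} = - \frac{1}{186} \approx -0.0053763$)
$\left(0 - 1\right)^{2} \left(F + W{\left(9,8 \right)}\right) = \left(0 - 1\right)^{2} \left(- \frac{1}{186} + \left(-12 + 9\right)\right) = \left(-1\right)^{2} \left(- \frac{1}{186} - 3\right) = 1 \left(- \frac{559}{186}\right) = - \frac{559}{186}$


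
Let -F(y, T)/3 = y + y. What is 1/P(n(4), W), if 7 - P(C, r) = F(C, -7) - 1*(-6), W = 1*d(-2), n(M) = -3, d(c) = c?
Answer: -1/17 ≈ -0.058824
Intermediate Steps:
F(y, T) = -6*y (F(y, T) = -3*(y + y) = -6*y)
W = -2 (W = 1*(-2) = -2)
P(C, r) = 1 + 6*C (P(C, r) = 7 - (-6*C - 1*(-6)) = 7 - (-6*C + 6) = 7 - (6 - 6*C) = 7 + (-6 + 6*C) = 1 + 6*C)
1/P(n(4), W) = 1/(1 + 6*(-3)) = 1/(1 - 18) = 1/(-17) = -1/17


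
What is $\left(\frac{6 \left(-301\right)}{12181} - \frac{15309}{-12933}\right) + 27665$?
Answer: $\frac{161422989388}{5834699} \approx 27666.0$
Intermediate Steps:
$\left(\frac{6 \left(-301\right)}{12181} - \frac{15309}{-12933}\right) + 27665 = \left(\left(-1806\right) \frac{1}{12181} - - \frac{567}{479}\right) + 27665 = \left(- \frac{1806}{12181} + \frac{567}{479}\right) + 27665 = \frac{6041553}{5834699} + 27665 = \frac{161422989388}{5834699}$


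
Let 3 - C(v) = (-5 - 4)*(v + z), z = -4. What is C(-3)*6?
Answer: -360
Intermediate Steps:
C(v) = -33 + 9*v (C(v) = 3 - (-5 - 4)*(v - 4) = 3 - (-9)*(-4 + v) = 3 - (36 - 9*v) = 3 + (-36 + 9*v) = -33 + 9*v)
C(-3)*6 = (-33 + 9*(-3))*6 = (-33 - 27)*6 = -60*6 = -360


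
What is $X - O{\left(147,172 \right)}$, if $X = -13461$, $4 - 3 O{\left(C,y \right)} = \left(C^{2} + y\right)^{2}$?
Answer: $158123858$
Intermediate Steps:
$O{\left(C,y \right)} = \frac{4}{3} - \frac{\left(y + C^{2}\right)^{2}}{3}$ ($O{\left(C,y \right)} = \frac{4}{3} - \frac{\left(C^{2} + y\right)^{2}}{3} = \frac{4}{3} - \frac{\left(y + C^{2}\right)^{2}}{3}$)
$X - O{\left(147,172 \right)} = -13461 - \left(\frac{4}{3} - \frac{\left(172 + 147^{2}\right)^{2}}{3}\right) = -13461 - \left(\frac{4}{3} - \frac{\left(172 + 21609\right)^{2}}{3}\right) = -13461 - \left(\frac{4}{3} - \frac{21781^{2}}{3}\right) = -13461 - \left(\frac{4}{3} - \frac{474411961}{3}\right) = -13461 - -158137319 = -13461 + 158137319 = 158123858$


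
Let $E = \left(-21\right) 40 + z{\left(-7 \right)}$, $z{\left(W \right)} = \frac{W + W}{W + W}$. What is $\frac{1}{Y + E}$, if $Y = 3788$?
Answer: $\frac{1}{2949} \approx 0.0003391$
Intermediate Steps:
$z{\left(W \right)} = 1$ ($z{\left(W \right)} = \frac{2 W}{2 W} = 2 W \frac{1}{2 W} = 1$)
$E = -839$ ($E = \left(-21\right) 40 + 1 = -840 + 1 = -839$)
$\frac{1}{Y + E} = \frac{1}{3788 - 839} = \frac{1}{2949}$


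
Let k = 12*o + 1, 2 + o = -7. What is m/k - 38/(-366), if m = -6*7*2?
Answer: 17405/19581 ≈ 0.88887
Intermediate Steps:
o = -9 (o = -2 - 7 = -9)
k = -107 (k = 12*(-9) + 1 = -108 + 1 = -107)
m = -84 (m = -42*2 = -84)
m/k - 38/(-366) = -84/(-107) - 38/(-366) = -84*(-1/107) - 38*(-1/366) = 84/107 + 19/183 = 17405/19581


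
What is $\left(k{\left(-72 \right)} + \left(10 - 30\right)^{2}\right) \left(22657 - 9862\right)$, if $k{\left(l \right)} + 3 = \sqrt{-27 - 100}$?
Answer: $5079615 + 12795 i \sqrt{127} \approx 5.0796 \cdot 10^{6} + 1.4419 \cdot 10^{5} i$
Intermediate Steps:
$k{\left(l \right)} = -3 + i \sqrt{127}$ ($k{\left(l \right)} = -3 + \sqrt{-27 - 100} = -3 + \sqrt{-127} = -3 + i \sqrt{127}$)
$\left(k{\left(-72 \right)} + \left(10 - 30\right)^{2}\right) \left(22657 - 9862\right) = \left(\left(-3 + i \sqrt{127}\right) + \left(10 - 30\right)^{2}\right) \left(22657 - 9862\right) = \left(\left(-3 + i \sqrt{127}\right) + \left(10 - 30\right)^{2}\right) 12795 = \left(\left(-3 + i \sqrt{127}\right) + \left(-20\right)^{2}\right) 12795 = \left(\left(-3 + i \sqrt{127}\right) + 400\right) 12795 = \left(397 + i \sqrt{127}\right) 12795 = 5079615 + 12795 i \sqrt{127}$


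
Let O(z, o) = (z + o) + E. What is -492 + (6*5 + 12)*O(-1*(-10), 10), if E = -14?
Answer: -240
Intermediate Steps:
O(z, o) = -14 + o + z (O(z, o) = (z + o) - 14 = (o + z) - 14 = -14 + o + z)
-492 + (6*5 + 12)*O(-1*(-10), 10) = -492 + (6*5 + 12)*(-14 + 10 - 1*(-10)) = -492 + (30 + 12)*(-14 + 10 + 10) = -492 + 42*6 = -492 + 252 = -240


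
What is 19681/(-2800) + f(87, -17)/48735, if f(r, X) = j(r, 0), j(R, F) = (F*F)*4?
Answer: -19681/2800 ≈ -7.0289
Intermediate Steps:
j(R, F) = 4*F**2 (j(R, F) = F**2*4 = 4*F**2)
f(r, X) = 0 (f(r, X) = 4*0**2 = 4*0 = 0)
19681/(-2800) + f(87, -17)/48735 = 19681/(-2800) + 0/48735 = 19681*(-1/2800) + 0*(1/48735) = -19681/2800 + 0 = -19681/2800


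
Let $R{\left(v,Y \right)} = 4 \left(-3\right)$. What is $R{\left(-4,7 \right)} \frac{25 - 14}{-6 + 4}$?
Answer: $66$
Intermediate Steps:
$R{\left(v,Y \right)} = -12$
$R{\left(-4,7 \right)} \frac{25 - 14}{-6 + 4} = - 12 \frac{25 - 14}{-6 + 4} = - 12 \frac{11}{-2} = - 12 \cdot 11 \left(- \frac{1}{2}\right) = \left(-12\right) \left(- \frac{11}{2}\right) = 66$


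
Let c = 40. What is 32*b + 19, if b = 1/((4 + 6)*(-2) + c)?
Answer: 103/5 ≈ 20.600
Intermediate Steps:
b = 1/20 (b = 1/((4 + 6)*(-2) + 40) = 1/(10*(-2) + 40) = 1/(-20 + 40) = 1/20 ≈ 0.050000)
32*b + 19 = 32*(1/20) + 19 = 8/5 + 19 = 103/5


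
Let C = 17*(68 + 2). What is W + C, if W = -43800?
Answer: -42610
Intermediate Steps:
C = 1190 (C = 17*70 = 1190)
W + C = -43800 + 1190 = -42610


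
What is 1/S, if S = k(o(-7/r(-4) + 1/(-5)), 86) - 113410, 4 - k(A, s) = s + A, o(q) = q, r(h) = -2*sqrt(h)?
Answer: -45396720/5152155468121 - 700*I/5152155468121 ≈ -8.8112e-6 - 1.3587e-10*I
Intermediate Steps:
k(A, s) = 4 - A - s (k(A, s) = 4 - (s + A) = 4 - (A + s) = 4 + (-A - s) = 4 - A - s)
S = -567459/5 + 7*I/4 (S = (4 - (-7*I/4 + 1/(-5)) - 1*86) - 113410 = (4 - (-7*I/4 + 1*(-1/5)) - 86) - 113410 = (4 - (-7*I/4 - 1/5) - 86) - 113410 = (4 - (-1/5 - 7*I/4) - 86) - 113410 = (4 + (1/5 + 7*I/4) - 86) - 113410 = (-409/5 + 7*I/4) - 113410 = -567459/5 + 7*I/4 ≈ -1.1349e+5 + 1.75*I)
1/S = 1/(-567459/5 + 7*I/4) = 400*(-567459/5 - 7*I/4)/5152155468121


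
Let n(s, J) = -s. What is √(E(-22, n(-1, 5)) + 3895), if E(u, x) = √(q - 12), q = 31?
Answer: √(3895 + √19) ≈ 62.445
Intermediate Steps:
E(u, x) = √19 (E(u, x) = √(31 - 12) = √19)
√(E(-22, n(-1, 5)) + 3895) = √(√19 + 3895) = √(3895 + √19)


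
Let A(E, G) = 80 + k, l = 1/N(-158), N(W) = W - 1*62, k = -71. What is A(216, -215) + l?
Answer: 1979/220 ≈ 8.9955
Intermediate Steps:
N(W) = -62 + W (N(W) = W - 62 = -62 + W)
l = -1/220 (l = 1/(-62 - 158) = 1/(-220) = -1/220 ≈ -0.0045455)
A(E, G) = 9 (A(E, G) = 80 - 71 = 9)
A(216, -215) + l = 9 - 1/220 = 1979/220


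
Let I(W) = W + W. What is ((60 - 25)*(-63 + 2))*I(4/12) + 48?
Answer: -4126/3 ≈ -1375.3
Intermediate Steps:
I(W) = 2*W
((60 - 25)*(-63 + 2))*I(4/12) + 48 = ((60 - 25)*(-63 + 2))*(2*(4/12)) + 48 = (35*(-61))*(2*(4*(1/12))) + 48 = -4270/3 + 48 = -4126/3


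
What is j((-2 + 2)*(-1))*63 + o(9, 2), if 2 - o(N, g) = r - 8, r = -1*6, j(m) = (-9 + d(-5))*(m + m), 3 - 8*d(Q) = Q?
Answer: 16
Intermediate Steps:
d(Q) = 3/8 - Q/8
j(m) = -16*m (j(m) = (-9 + (3/8 - ⅛*(-5)))*(m + m) = (-9 + (3/8 + 5/8))*(2*m) = (-9 + 1)*(2*m) = -16*m)
r = -6
o(N, g) = 16 (o(N, g) = 2 - (-6 - 8) = 2 - 1*(-14) = 2 + 14 = 16)
j((-2 + 2)*(-1))*63 + o(9, 2) = -16*(-2 + 2)*(-1)*63 + 16 = -0*(-1)*63 + 16 = -16*0*63 + 16 = 0*63 + 16 = 0 + 16 = 16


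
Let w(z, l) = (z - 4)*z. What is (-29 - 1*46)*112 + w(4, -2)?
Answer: -8400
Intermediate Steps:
w(z, l) = z*(-4 + z) (w(z, l) = (-4 + z)*z = z*(-4 + z))
(-29 - 1*46)*112 + w(4, -2) = (-29 - 1*46)*112 + 4*(-4 + 4) = (-29 - 46)*112 + 4*0 = -75*112 + 0 = -8400 + 0 = -8400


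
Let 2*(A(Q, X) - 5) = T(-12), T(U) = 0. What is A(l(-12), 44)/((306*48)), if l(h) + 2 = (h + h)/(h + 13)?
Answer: 5/14688 ≈ 0.00034041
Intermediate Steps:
l(h) = -2 + 2*h/(13 + h) (l(h) = -2 + (h + h)/(h + 13) = -2 + (2*h)/(13 + h) = -2 + 2*h/(13 + h))
A(Q, X) = 5 (A(Q, X) = 5 + (½)*0 = 5 + 0 = 5)
A(l(-12), 44)/((306*48)) = 5/((306*48)) = 5/14688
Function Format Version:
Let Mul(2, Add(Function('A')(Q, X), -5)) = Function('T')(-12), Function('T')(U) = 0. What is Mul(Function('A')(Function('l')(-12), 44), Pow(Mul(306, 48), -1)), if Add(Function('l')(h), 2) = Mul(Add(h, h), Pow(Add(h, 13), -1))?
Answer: Rational(5, 14688) ≈ 0.00034041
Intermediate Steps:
Function('l')(h) = Add(-2, Mul(2, h, Pow(Add(13, h), -1))) (Function('l')(h) = Add(-2, Mul(Add(h, h), Pow(Add(h, 13), -1))) = Add(-2, Mul(Mul(2, h), Pow(Add(13, h), -1))) = Add(-2, Mul(2, h, Pow(Add(13, h), -1))))
Function('A')(Q, X) = 5 (Function('A')(Q, X) = Add(5, Mul(Rational(1, 2), 0)) = Add(5, 0) = 5)
Mul(Function('A')(Function('l')(-12), 44), Pow(Mul(306, 48), -1)) = Mul(5, Pow(Mul(306, 48), -1)) = Mul(5, Pow(14688, -1)) = Mul(5, Rational(1, 14688)) = Rational(5, 14688)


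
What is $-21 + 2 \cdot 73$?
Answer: $125$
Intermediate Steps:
$-21 + 2 \cdot 73 = -21 + 146 = 125$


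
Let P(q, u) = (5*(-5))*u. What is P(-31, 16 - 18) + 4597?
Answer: 4647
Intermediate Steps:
P(q, u) = -25*u
P(-31, 16 - 18) + 4597 = -25*(16 - 18) + 4597 = -25*(-2) + 4597 = 50 + 4597 = 4647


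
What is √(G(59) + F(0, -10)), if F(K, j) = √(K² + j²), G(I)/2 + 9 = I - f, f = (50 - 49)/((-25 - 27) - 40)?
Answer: √232806/46 ≈ 10.489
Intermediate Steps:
f = -1/92 (f = 1/(-52 - 40) = 1/(-92) = 1*(-1/92) = -1/92 ≈ -0.010870)
G(I) = -827/46 + 2*I (G(I) = -18 + 2*(I - 1*(-1/92)) = -18 + 2*(I + 1/92) = -18 + 2*(1/92 + I) = -18 + (1/46 + 2*I) = -827/46 + 2*I)
√(G(59) + F(0, -10)) = √((-827/46 + 2*59) + √(0² + (-10)²)) = √((-827/46 + 118) + √(0 + 100)) = √(4601/46 + √100) = √(4601/46 + 10) = √(5061/46) = √232806/46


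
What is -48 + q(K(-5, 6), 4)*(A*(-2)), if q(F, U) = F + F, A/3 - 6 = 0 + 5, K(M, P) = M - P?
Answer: 1404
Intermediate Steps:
A = 33 (A = 18 + 3*(0 + 5) = 18 + 3*5 = 18 + 15 = 33)
q(F, U) = 2*F
-48 + q(K(-5, 6), 4)*(A*(-2)) = -48 + (2*(-5 - 1*6))*(33*(-2)) = -48 + (2*(-5 - 6))*(-66) = -48 + (2*(-11))*(-66) = -48 - 22*(-66) = -48 + 1452 = 1404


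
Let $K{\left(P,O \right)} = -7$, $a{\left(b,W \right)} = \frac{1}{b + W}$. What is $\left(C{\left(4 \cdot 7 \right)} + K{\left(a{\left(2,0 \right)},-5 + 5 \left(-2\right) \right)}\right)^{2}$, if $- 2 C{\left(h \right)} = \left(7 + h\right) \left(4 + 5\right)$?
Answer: $\frac{108241}{4} \approx 27060.0$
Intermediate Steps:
$a{\left(b,W \right)} = \frac{1}{W + b}$
$C{\left(h \right)} = - \frac{63}{2} - \frac{9 h}{2}$ ($C{\left(h \right)} = - \frac{\left(7 + h\right) \left(4 + 5\right)}{2} = - \frac{\left(7 + h\right) 9}{2} = - \frac{63 + 9 h}{2} = - \frac{63}{2} - \frac{9 h}{2}$)
$\left(C{\left(4 \cdot 7 \right)} + K{\left(a{\left(2,0 \right)},-5 + 5 \left(-2\right) \right)}\right)^{2} = \left(\left(- \frac{63}{2} - \frac{9 \cdot 4 \cdot 7}{2}\right) - 7\right)^{2} = \left(\left(- \frac{63}{2} - 126\right) - 7\right)^{2} = \left(- \frac{315}{2} - 7\right)^{2} = \left(- \frac{329}{2}\right)^{2} = \frac{108241}{4}$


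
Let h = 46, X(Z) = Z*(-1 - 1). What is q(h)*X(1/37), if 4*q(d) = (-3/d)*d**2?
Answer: 69/37 ≈ 1.8649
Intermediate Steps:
X(Z) = -2*Z (X(Z) = Z*(-2) = -2*Z)
q(d) = -3*d/4 (q(d) = ((-3/d)*d**2)/4 = (-3*d)/4 = -3*d/4)
q(h)*X(1/37) = (-3/4*46)*(-2/37) = -(-69)/37 = -69/2*(-2/37) = 69/37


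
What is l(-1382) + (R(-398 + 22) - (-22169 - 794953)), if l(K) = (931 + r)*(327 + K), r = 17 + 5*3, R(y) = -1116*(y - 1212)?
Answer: 1573365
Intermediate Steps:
R(y) = 1352592 - 1116*y (R(y) = -1116*(-1212 + y) = 1352592 - 1116*y)
r = 32 (r = 17 + 15 = 32)
l(K) = 314901 + 963*K (l(K) = (931 + 32)*(327 + K) = 963*(327 + K) = 314901 + 963*K)
l(-1382) + (R(-398 + 22) - (-22169 - 794953)) = (314901 + 963*(-1382)) + ((1352592 - 1116*(-398 + 22)) - (-22169 - 794953)) = (314901 - 1330866) + ((1352592 - 1116*(-376)) - 1*(-817122)) = -1015965 + ((1352592 + 419616) + 817122) = -1015965 + (1772208 + 817122) = -1015965 + 2589330 = 1573365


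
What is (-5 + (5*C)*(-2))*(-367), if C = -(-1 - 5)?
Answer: 23855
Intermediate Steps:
C = 6 (C = -1*(-6) = 6)
(-5 + (5*C)*(-2))*(-367) = (-5 + (5*6)*(-2))*(-367) = (-5 + 30*(-2))*(-367) = (-5 - 60)*(-367) = -65*(-367) = 23855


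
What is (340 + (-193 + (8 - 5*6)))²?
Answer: 15625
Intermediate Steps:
(340 + (-193 + (8 - 5*6)))² = (340 + (-193 + (8 - 30)))² = (340 + (-193 - 22))² = (340 - 215)² = 125² = 15625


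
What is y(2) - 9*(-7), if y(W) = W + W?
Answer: 67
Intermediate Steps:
y(W) = 2*W
y(2) - 9*(-7) = 2*2 - 9*(-7) = 4 + 63 = 67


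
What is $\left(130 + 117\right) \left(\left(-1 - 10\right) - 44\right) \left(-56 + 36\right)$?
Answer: $271700$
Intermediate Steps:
$\left(130 + 117\right) \left(\left(-1 - 10\right) - 44\right) \left(-56 + 36\right) = 247 \left(\left(-1 - 10\right) - 44\right) \left(-20\right) = 247 \left(-11 - 44\right) \left(-20\right) = 247 \left(\left(-55\right) \left(-20\right)\right) = 247 \cdot 1100 = 271700$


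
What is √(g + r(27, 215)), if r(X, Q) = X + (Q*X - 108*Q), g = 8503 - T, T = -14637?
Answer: 2*√1438 ≈ 75.842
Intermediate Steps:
g = 23140 (g = 8503 - 1*(-14637) = 8503 + 14637 = 23140)
r(X, Q) = X - 108*Q + Q*X (r(X, Q) = X + (-108*Q + Q*X) = X - 108*Q + Q*X)
√(g + r(27, 215)) = √(23140 + (27 - 108*215 + 215*27)) = √(23140 + (27 - 23220 + 5805)) = √(23140 - 17388) = √5752 = 2*√1438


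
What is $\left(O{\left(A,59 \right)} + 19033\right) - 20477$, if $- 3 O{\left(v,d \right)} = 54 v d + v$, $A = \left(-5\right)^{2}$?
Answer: $- \frac{84007}{3} \approx -28002.0$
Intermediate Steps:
$A = 25$
$O{\left(v,d \right)} = - \frac{v}{3} - 18 d v$ ($O{\left(v,d \right)} = - \frac{54 v d + v}{3} = - \frac{54 d v + v}{3} = - \frac{v + 54 d v}{3} = - \frac{v}{3} - 18 d v$)
$\left(O{\left(A,59 \right)} + 19033\right) - 20477 = \left(\left(- \frac{1}{3}\right) 25 \left(1 + 54 \cdot 59\right) + 19033\right) - 20477 = \left(\left(- \frac{1}{3}\right) 25 \left(1 + 3186\right) + 19033\right) - 20477 = \left(\left(- \frac{1}{3}\right) 25 \cdot 3187 + 19033\right) - 20477 = \left(- \frac{79675}{3} + 19033\right) - 20477 = - \frac{22576}{3} - 20477 = - \frac{84007}{3}$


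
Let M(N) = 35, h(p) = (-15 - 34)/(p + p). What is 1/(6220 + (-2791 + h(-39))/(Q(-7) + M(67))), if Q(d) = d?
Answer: 2184/13366831 ≈ 0.00016339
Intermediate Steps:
h(p) = -49/(2*p) (h(p) = -49*1/(2*p) = -49/(2*p))
1/(6220 + (-2791 + h(-39))/(Q(-7) + M(67))) = 1/(6220 + (-2791 - 49/2/(-39))/(-7 + 35)) = 1/(6220 + (-2791 - 49/2*(-1/39))/28) = 1/(6220 + (-2791 + 49/78)*(1/28)) = 1/(6220 - 217649/78*1/28) = 1/(6220 - 217649/2184) = 1/(13366831/2184) = 2184/13366831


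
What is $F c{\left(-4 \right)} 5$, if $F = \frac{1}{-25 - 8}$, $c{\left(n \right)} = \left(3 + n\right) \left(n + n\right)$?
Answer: $- \frac{40}{33} \approx -1.2121$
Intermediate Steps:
$c{\left(n \right)} = 2 n \left(3 + n\right)$ ($c{\left(n \right)} = \left(3 + n\right) 2 n = 2 n \left(3 + n\right)$)
$F = - \frac{1}{33}$ ($F = \frac{1}{-33} = - \frac{1}{33} \approx -0.030303$)
$F c{\left(-4 \right)} 5 = - \frac{2 \left(-4\right) \left(3 - 4\right)}{33} \cdot 5 = - \frac{2 \left(-4\right) \left(-1\right)}{33} \cdot 5 = \left(- \frac{1}{33}\right) 8 \cdot 5 = \left(- \frac{8}{33}\right) 5 = - \frac{40}{33}$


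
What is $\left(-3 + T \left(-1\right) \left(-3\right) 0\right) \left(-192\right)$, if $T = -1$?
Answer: $576$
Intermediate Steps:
$\left(-3 + T \left(-1\right) \left(-3\right) 0\right) \left(-192\right) = \left(-3 - \left(-1\right) \left(-3\right) 0\right) \left(-192\right) = \left(-3 - 3 \cdot 0\right) \left(-192\right) = \left(-3 - 0\right) \left(-192\right) = \left(-3 + 0\right) \left(-192\right) = \left(-3\right) \left(-192\right) = 576$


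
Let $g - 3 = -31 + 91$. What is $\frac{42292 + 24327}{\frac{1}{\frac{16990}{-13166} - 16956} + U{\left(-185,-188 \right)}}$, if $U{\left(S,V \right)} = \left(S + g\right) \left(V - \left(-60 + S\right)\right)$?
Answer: $- \frac{7436668510817}{776273934805} \approx -9.58$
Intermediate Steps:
$g = 63$ ($g = 3 + \left(-31 + 91\right) = 3 + 60 = 63$)
$U{\left(S,V \right)} = \left(63 + S\right) \left(60 + V - S\right)$ ($U{\left(S,V \right)} = \left(S + 63\right) \left(V - \left(-60 + S\right)\right) = \left(63 + S\right) \left(60 + V - S\right)$)
$\frac{42292 + 24327}{\frac{1}{\frac{16990}{-13166} - 16956} + U{\left(-185,-188 \right)}} = \frac{42292 + 24327}{\frac{1}{\frac{16990}{-13166} - 16956} - 6954} = \frac{66619}{\frac{1}{16990 \left(- \frac{1}{13166}\right) + \left(-18381 + 1425\right)} + \left(3780 - 34225 + 555 - 11844 + 34780\right)} = \frac{66619}{\frac{1}{- \frac{8495}{6583} - 16956} + \left(3780 - 34225 + 555 - 11844 + 34780\right)} = \frac{66619}{\frac{1}{- \frac{111629843}{6583}} - 6954} = \frac{66619}{- \frac{6583}{111629843} - 6954} = \frac{66619}{- \frac{776273934805}{111629843}} = 66619 \left(- \frac{111629843}{776273934805}\right) = - \frac{7436668510817}{776273934805}$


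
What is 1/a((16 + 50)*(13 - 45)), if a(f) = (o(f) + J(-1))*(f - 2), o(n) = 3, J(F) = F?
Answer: -1/4228 ≈ -0.00023652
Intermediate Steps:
a(f) = -4 + 2*f (a(f) = (3 - 1)*(f - 2) = 2*(-2 + f) = -4 + 2*f)
1/a((16 + 50)*(13 - 45)) = 1/(-4 + 2*((16 + 50)*(13 - 45))) = 1/(-4 + 2*(66*(-32))) = 1/(-4 + 2*(-2112)) = 1/(-4 - 4224) = 1/(-4228) = -1/4228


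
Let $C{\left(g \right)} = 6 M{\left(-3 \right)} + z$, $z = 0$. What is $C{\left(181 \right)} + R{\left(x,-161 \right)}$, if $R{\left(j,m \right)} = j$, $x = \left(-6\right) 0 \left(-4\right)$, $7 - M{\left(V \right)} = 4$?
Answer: $18$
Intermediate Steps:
$M{\left(V \right)} = 3$ ($M{\left(V \right)} = 7 - 4 = 3$)
$x = 0$ ($x = 0 \left(-4\right) = 0$)
$C{\left(g \right)} = 18$ ($C{\left(g \right)} = 6 \cdot 3 + 0 = 18 + 0 = 18$)
$C{\left(181 \right)} + R{\left(x,-161 \right)} = 18 + 0 = 18$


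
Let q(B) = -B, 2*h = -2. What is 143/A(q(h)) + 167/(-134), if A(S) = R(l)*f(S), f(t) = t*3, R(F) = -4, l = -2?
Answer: -10583/804 ≈ -13.163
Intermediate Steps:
h = -1 (h = (½)*(-2) = -1)
f(t) = 3*t
A(S) = -12*S
143/A(q(h)) + 167/(-134) = 143/((-(-12)*(-1))) + 167/(-134) = 143/((-12*1)) + 167*(-1/134) = 143/(-12) - 167/134 = 143*(-1/12) - 167/134 = -143/12 - 167/134 = -10583/804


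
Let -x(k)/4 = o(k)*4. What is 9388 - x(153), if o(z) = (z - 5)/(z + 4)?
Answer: 1476284/157 ≈ 9403.1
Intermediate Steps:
o(z) = (-5 + z)/(4 + z)
x(k) = -16*(-5 + k)/(4 + k) (x(k) = -4*(-5 + k)/(4 + k)*4 = -16*(-5 + k)/(4 + k))
9388 - x(153) = 9388 - 16*(5 - 1*153)/(4 + 153) = 9388 - 16*(5 - 153)/157 = 9388 - 16*(-148)/157 = 9388 - 1*(-2368/157) = 9388 + 2368/157 = 1476284/157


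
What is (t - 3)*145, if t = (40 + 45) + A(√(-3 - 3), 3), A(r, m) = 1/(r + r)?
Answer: 11890 - 145*I*√6/12 ≈ 11890.0 - 29.598*I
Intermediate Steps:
A(r, m) = 1/(2*r)
t = 85 - I*√6/12 (t = (40 + 45) + 1/(2*(√(-3 - 3))) = 85 + 1/(2*(√(-6))) = 85 + 1/(2*((I*√6))) = 85 + (-I*√6/6)/2 = 85 - I*√6/12 ≈ 85.0 - 0.20412*I)
(t - 3)*145 = ((85 - I*√6/12) - 3)*145 = (82 - I*√6/12)*145 = 11890 - 145*I*√6/12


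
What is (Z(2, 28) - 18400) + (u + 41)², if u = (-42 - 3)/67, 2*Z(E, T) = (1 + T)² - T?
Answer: -146944035/8978 ≈ -16367.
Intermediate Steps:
Z(E, T) = (1 + T)²/2 - T/2 (Z(E, T) = ((1 + T)² - T)/2 = (1 + T)²/2 - T/2)
u = -45/67 (u = -45*1/67 = -45/67 ≈ -0.67164)
(Z(2, 28) - 18400) + (u + 41)² = (((1 + 28)²/2 - ½*28) - 18400) + (-45/67 + 41)² = (((½)*29² - 14) - 18400) + (2702/67)² = (((½)*841 - 14) - 18400) + 7300804/4489 = ((841/2 - 14) - 18400) + 7300804/4489 = (813/2 - 18400) + 7300804/4489 = -35987/2 + 7300804/4489 = -146944035/8978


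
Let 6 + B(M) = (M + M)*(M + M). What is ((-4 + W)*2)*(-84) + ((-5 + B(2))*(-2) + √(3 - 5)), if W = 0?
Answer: 662 + I*√2 ≈ 662.0 + 1.4142*I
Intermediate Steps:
B(M) = -6 + 4*M² (B(M) = -6 + (M + M)*(M + M) = -6 + (2*M)*(2*M) = -6 + 4*M²)
((-4 + W)*2)*(-84) + ((-5 + B(2))*(-2) + √(3 - 5)) = ((-4 + 0)*2)*(-84) + ((-5 + (-6 + 4*2²))*(-2) + √(3 - 5)) = -4*2*(-84) + ((-5 + (-6 + 4*4))*(-2) + √(-2)) = -8*(-84) + ((-5 + (-6 + 16))*(-2) + I*√2) = 672 + ((-5 + 10)*(-2) + I*√2) = 672 + (5*(-2) + I*√2) = 672 + (-10 + I*√2) = 662 + I*√2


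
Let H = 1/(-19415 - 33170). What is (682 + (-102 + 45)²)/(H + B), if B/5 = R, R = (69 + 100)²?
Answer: 206711635/7509400924 ≈ 0.027527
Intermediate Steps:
R = 28561 (R = 169² = 28561)
B = 142805 (B = 5*28561 = 142805)
H = -1/52585 (H = 1/(-52585) = -1/52585 ≈ -1.9017e-5)
(682 + (-102 + 45)²)/(H + B) = (682 + (-102 + 45)²)/(-1/52585 + 142805) = (682 + (-57)²)/(7509400924/52585) = (682 + 3249)*(52585/7509400924) = 3931*(52585/7509400924) = 206711635/7509400924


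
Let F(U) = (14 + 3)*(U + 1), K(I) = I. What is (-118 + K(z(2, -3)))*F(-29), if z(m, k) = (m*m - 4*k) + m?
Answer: 47600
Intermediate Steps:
z(m, k) = m + m² - 4*k (z(m, k) = (m² - 4*k) + m = m + m² - 4*k)
F(U) = 17 + 17*U (F(U) = 17*(1 + U) = 17 + 17*U)
(-118 + K(z(2, -3)))*F(-29) = (-118 + (2 + 2² - 4*(-3)))*(17 + 17*(-29)) = (-118 + (2 + 4 + 12))*(17 - 493) = (-118 + 18)*(-476) = -100*(-476) = 47600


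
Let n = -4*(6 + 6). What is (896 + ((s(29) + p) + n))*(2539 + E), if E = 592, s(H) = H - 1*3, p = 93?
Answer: 3027677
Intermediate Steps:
s(H) = -3 + H (s(H) = H - 3 = -3 + H)
n = -48 (n = -4*12 = -48)
(896 + ((s(29) + p) + n))*(2539 + E) = (896 + (((-3 + 29) + 93) - 48))*(2539 + 592) = (896 + ((26 + 93) - 48))*3131 = (896 + (119 - 48))*3131 = (896 + 71)*3131 = 967*3131 = 3027677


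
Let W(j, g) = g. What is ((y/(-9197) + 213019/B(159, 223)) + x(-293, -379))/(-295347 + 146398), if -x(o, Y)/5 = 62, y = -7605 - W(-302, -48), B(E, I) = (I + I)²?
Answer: 563661096165/272491836394948 ≈ 0.0020685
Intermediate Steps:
B(E, I) = 4*I² (B(E, I) = (2*I)² = 4*I²)
y = -7557 (y = -7605 - 1*(-48) = -7605 + 48 = -7557)
x(o, Y) = -310 (x(o, Y) = -5*62 = -310)
((y/(-9197) + 213019/B(159, 223)) + x(-293, -379))/(-295347 + 146398) = ((-7557/(-9197) + 213019/((4*223²))) - 310)/(-295347 + 146398) = ((-7557*(-1/9197) + 213019/((4*49729))) - 310)/(-148949) = ((7557/9197 + 213019/198916) - 310)*(-1/148949) = (3462343955/1829430452 - 310)*(-1/148949) = -563661096165/1829430452*(-1/148949) = 563661096165/272491836394948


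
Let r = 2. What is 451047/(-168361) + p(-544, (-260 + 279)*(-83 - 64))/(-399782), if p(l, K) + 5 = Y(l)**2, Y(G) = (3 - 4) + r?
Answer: -90159899155/33653848651 ≈ -2.6790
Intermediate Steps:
Y(G) = 1 (Y(G) = (3 - 4) + 2 = -1 + 2 = 1)
p(l, K) = -4 (p(l, K) = -5 + 1**2 = -5 + 1 = -4)
451047/(-168361) + p(-544, (-260 + 279)*(-83 - 64))/(-399782) = 451047/(-168361) - 4/(-399782) = 451047*(-1/168361) - 4*(-1/399782) = -451047/168361 + 2/199891 = -90159899155/33653848651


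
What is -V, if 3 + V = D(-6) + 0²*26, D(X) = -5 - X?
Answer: 2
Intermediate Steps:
V = -2 (V = -3 + ((-5 - 1*(-6)) + 0²*26) = -3 + ((-5 + 6) + 0*26) = -3 + (1 + 0) = -3 + 1 = -2)
-V = -1*(-2) = 2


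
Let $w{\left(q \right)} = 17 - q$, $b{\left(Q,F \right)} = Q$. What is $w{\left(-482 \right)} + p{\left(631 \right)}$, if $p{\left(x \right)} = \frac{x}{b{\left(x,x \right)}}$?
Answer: $500$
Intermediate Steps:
$p{\left(x \right)} = 1$ ($p{\left(x \right)} = \frac{x}{x} = 1$)
$w{\left(-482 \right)} + p{\left(631 \right)} = \left(17 - -482\right) + 1 = \left(17 + 482\right) + 1 = 499 + 1 = 500$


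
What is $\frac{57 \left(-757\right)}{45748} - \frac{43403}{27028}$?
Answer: $- \frac{196989476}{77279809} \approx -2.549$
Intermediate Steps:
$\frac{57 \left(-757\right)}{45748} - \frac{43403}{27028} = \left(-43149\right) \frac{1}{45748} - \frac{43403}{27028} = - \frac{43149}{45748} - \frac{43403}{27028} = - \frac{196989476}{77279809}$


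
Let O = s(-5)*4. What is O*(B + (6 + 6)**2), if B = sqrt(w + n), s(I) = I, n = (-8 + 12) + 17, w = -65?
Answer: -2880 - 40*I*sqrt(11) ≈ -2880.0 - 132.67*I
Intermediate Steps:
n = 21 (n = 4 + 17 = 21)
B = 2*I*sqrt(11) (B = sqrt(-65 + 21) = sqrt(-44) = 2*I*sqrt(11) ≈ 6.6332*I)
O = -20 (O = -5*4 = -20)
O*(B + (6 + 6)**2) = -20*(2*I*sqrt(11) + (6 + 6)**2) = -20*(2*I*sqrt(11) + 12**2) = -20*(2*I*sqrt(11) + 144) = -20*(144 + 2*I*sqrt(11)) = -2880 - 40*I*sqrt(11)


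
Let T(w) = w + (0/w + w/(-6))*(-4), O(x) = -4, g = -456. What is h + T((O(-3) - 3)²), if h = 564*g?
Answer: -771307/3 ≈ -2.5710e+5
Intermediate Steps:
h = -257184 (h = 564*(-456) = -257184)
T(w) = 5*w/3 (T(w) = w + (0 + w*(-⅙))*(-4) = w + (0 - w/6)*(-4) = w - w/6*(-4) = w + 2*w/3 = 5*w/3)
h + T((O(-3) - 3)²) = -257184 + 5*(-4 - 3)²/3 = -257184 + (5/3)*(-7)² = -257184 + (5/3)*49 = -257184 + 245/3 = -771307/3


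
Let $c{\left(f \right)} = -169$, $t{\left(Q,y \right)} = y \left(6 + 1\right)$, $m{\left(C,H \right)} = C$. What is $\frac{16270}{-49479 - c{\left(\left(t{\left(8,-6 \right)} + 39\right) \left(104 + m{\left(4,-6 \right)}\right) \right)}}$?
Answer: $- \frac{1627}{4931} \approx -0.32995$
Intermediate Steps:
$t{\left(Q,y \right)} = 7 y$ ($t{\left(Q,y \right)} = y 7 = 7 y$)
$\frac{16270}{-49479 - c{\left(\left(t{\left(8,-6 \right)} + 39\right) \left(104 + m{\left(4,-6 \right)}\right) \right)}} = \frac{16270}{-49479 - -169} = \frac{16270}{-49479 + 169} = \frac{16270}{-49310} = 16270 \left(- \frac{1}{49310}\right) = - \frac{1627}{4931}$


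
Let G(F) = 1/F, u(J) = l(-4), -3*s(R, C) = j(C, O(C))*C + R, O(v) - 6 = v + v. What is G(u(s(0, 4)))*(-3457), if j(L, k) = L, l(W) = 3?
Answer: -3457/3 ≈ -1152.3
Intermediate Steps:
O(v) = 6 + 2*v (O(v) = 6 + (v + v) = 6 + 2*v)
s(R, C) = -R/3 - C**2/3 (s(R, C) = -(C*C + R)/3 = -(C**2 + R)/3 = -(R + C**2)/3 = -R/3 - C**2/3)
u(J) = 3
G(u(s(0, 4)))*(-3457) = -3457/3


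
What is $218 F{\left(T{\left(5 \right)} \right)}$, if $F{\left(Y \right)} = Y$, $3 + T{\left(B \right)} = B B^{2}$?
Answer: $26596$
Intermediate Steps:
$T{\left(B \right)} = -3 + B^{3}$ ($T{\left(B \right)} = -3 + B B^{2} = -3 + B^{3}$)
$218 F{\left(T{\left(5 \right)} \right)} = 218 \left(-3 + 5^{3}\right) = 218 \left(-3 + 125\right) = 218 \cdot 122 = 26596$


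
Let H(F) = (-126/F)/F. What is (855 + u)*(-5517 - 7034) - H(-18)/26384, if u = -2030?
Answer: 7003729101607/474912 ≈ 1.4747e+7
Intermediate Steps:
H(F) = -126/F²
(855 + u)*(-5517 - 7034) - H(-18)/26384 = (855 - 2030)*(-5517 - 7034) - (-126/(-18)²)/26384 = -1175*(-12551) - (-126*1/324)/26384 = 14747425 - (-7)/(18*26384) = 14747425 - 1*(-7/474912) = 14747425 + 7/474912 = 7003729101607/474912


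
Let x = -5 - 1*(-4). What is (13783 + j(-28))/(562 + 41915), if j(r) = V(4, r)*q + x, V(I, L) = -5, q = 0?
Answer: 4594/14159 ≈ 0.32446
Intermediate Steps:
x = -1 (x = -5 + 4 = -1)
j(r) = -1 (j(r) = -5*0 - 1 = 0 - 1 = -1)
(13783 + j(-28))/(562 + 41915) = (13783 - 1)/(562 + 41915) = 13782/42477 = 13782*(1/42477) = 4594/14159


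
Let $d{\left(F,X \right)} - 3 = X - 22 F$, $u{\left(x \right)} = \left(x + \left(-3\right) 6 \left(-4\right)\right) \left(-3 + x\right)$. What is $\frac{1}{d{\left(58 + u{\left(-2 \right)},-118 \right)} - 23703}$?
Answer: $- \frac{1}{17394} \approx -5.7491 \cdot 10^{-5}$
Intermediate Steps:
$u{\left(x \right)} = \left(-3 + x\right) \left(72 + x\right)$ ($u{\left(x \right)} = \left(x - -72\right) \left(-3 + x\right) = \left(x + 72\right) \left(-3 + x\right) = \left(72 + x\right) \left(-3 + x\right) = \left(-3 + x\right) \left(72 + x\right)$)
$d{\left(F,X \right)} = 3 + X - 22 F$ ($d{\left(F,X \right)} = 3 - \left(- X + 22 F\right) = 3 + X - 22 F$)
$\frac{1}{d{\left(58 + u{\left(-2 \right)},-118 \right)} - 23703} = \frac{1}{\left(3 - 118 - 22 \left(58 + \left(-216 + \left(-2\right)^{2} + 69 \left(-2\right)\right)\right)\right) - 23703} = \frac{1}{\left(3 - 118 - 22 \left(58 - 350\right)\right) - 23703} = \frac{1}{\left(3 - 118 - -6424\right) - 23703} = \frac{1}{\left(3 - 118 + 6424\right) - 23703} = \frac{1}{6309 - 23703} = \frac{1}{-17394} = - \frac{1}{17394}$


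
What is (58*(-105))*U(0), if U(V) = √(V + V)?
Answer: 0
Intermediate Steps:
U(V) = √2*√V (U(V) = √(2*V) = √2*√V)
(58*(-105))*U(0) = (58*(-105))*(√2*√0) = -6090*√2*0 = -6090*0 = 0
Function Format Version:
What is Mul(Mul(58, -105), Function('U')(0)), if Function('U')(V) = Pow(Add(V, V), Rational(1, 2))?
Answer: 0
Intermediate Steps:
Function('U')(V) = Mul(Pow(2, Rational(1, 2)), Pow(V, Rational(1, 2))) (Function('U')(V) = Pow(Mul(2, V), Rational(1, 2)) = Mul(Pow(2, Rational(1, 2)), Pow(V, Rational(1, 2))))
Mul(Mul(58, -105), Function('U')(0)) = Mul(Mul(58, -105), Mul(Pow(2, Rational(1, 2)), Pow(0, Rational(1, 2)))) = Mul(-6090, Mul(Pow(2, Rational(1, 2)), 0)) = Mul(-6090, 0) = 0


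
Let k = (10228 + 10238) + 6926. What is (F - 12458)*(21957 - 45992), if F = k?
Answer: -358938690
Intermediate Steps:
k = 27392 (k = 20466 + 6926 = 27392)
F = 27392
(F - 12458)*(21957 - 45992) = (27392 - 12458)*(21957 - 45992) = 14934*(-24035) = -358938690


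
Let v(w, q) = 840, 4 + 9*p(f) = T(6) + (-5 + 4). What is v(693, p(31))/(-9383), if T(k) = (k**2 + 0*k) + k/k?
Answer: -840/9383 ≈ -0.089524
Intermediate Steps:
T(k) = 1 + k**2 (T(k) = (k**2 + 0) + 1 = k**2 + 1 = 1 + k**2)
p(f) = 32/9 (p(f) = -4/9 + ((1 + 6**2) + (-5 + 4))/9 = -4/9 + ((1 + 36) - 1)/9 = -4/9 + (37 - 1)/9 = -4/9 + (1/9)*36 = -4/9 + 4 = 32/9)
v(693, p(31))/(-9383) = 840/(-9383) = 840*(-1/9383) = -840/9383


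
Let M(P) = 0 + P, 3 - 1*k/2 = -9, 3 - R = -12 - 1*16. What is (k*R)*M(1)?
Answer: 744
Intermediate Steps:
R = 31 (R = 3 - (-12 - 1*16) = 3 - (-12 - 16) = 3 - 1*(-28) = 3 + 28 = 31)
k = 24 (k = 6 - 2*(-9) = 6 + 18 = 24)
M(P) = P
(k*R)*M(1) = (24*31)*1 = 744*1 = 744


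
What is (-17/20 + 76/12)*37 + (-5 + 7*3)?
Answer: 13133/60 ≈ 218.88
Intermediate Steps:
(-17/20 + 76/12)*37 + (-5 + 7*3) = (-17*1/20 + 76*(1/12))*37 + (-5 + 21) = (-17/20 + 19/3)*37 + 16 = (329/60)*37 + 16 = 12173/60 + 16 = 13133/60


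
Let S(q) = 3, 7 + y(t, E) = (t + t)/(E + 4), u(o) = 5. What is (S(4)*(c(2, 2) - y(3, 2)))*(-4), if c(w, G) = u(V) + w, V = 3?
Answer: -156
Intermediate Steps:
y(t, E) = -7 + 2*t/(4 + E) (y(t, E) = -7 + (t + t)/(E + 4) = -7 + (2*t)/(4 + E) = -7 + 2*t/(4 + E))
c(w, G) = 5 + w
(S(4)*(c(2, 2) - y(3, 2)))*(-4) = (3*((5 + 2) - (-28 - 7*2 + 2*3)/(4 + 2)))*(-4) = (3*(7 - (-28 - 14 + 6)/6))*(-4) = (3*(7 - (-36)/6))*(-4) = (3*(7 - 1*(-6)))*(-4) = (3*(7 + 6))*(-4) = (3*13)*(-4) = 39*(-4) = -156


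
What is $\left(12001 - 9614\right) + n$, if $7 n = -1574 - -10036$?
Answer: $\frac{25171}{7} \approx 3595.9$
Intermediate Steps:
$n = \frac{8462}{7}$ ($n = \frac{-1574 - -10036}{7} = \frac{-1574 + 10036}{7} = \frac{1}{7} \cdot 8462 = \frac{8462}{7} \approx 1208.9$)
$\left(12001 - 9614\right) + n = \left(12001 - 9614\right) + \frac{8462}{7} = 2387 + \frac{8462}{7} = \frac{25171}{7}$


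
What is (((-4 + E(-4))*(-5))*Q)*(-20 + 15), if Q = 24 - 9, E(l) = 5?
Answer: 375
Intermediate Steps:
Q = 15
(((-4 + E(-4))*(-5))*Q)*(-20 + 15) = (((-4 + 5)*(-5))*15)*(-20 + 15) = ((1*(-5))*15)*(-5) = -5*15*(-5) = -75*(-5) = 375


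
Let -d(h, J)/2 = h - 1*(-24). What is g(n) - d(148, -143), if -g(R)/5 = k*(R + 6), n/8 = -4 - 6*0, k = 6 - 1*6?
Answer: 344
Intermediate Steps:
k = 0 (k = 6 - 6 = 0)
d(h, J) = -48 - 2*h (d(h, J) = -2*(h - 1*(-24)) = -2*(h + 24) = -2*(24 + h) = -48 - 2*h)
n = -32 (n = 8*(-4 - 6*0) = 8*(-4 + 0) = 8*(-4) = -32)
g(R) = 0 (g(R) = -0*(R + 6) = -0*(6 + R) = -5*0 = 0)
g(n) - d(148, -143) = 0 - (-48 - 2*148) = 0 - (-48 - 296) = 0 - 1*(-344) = 0 + 344 = 344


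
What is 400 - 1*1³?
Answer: 399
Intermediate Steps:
400 - 1*1³ = 400 - 1*1 = 400 - 1 = 399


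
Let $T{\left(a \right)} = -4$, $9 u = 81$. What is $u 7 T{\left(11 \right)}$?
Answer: $-252$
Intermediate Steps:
$u = 9$ ($u = \frac{1}{9} \cdot 81 = 9$)
$u 7 T{\left(11 \right)} = 9 \cdot 7 \left(-4\right) = 63 \left(-4\right) = -252$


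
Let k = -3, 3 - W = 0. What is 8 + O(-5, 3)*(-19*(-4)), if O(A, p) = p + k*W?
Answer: -448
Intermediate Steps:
W = 3 (W = 3 - 1*0 = 3 + 0 = 3)
O(A, p) = -9 + p (O(A, p) = p - 3*3 = p - 9 = -9 + p)
8 + O(-5, 3)*(-19*(-4)) = 8 + (-9 + 3)*(-19*(-4)) = 8 - 6*76 = 8 - 456 = -448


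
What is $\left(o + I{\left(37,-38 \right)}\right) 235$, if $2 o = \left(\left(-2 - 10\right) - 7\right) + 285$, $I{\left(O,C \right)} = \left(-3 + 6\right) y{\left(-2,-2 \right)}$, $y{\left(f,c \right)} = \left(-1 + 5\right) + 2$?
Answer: $35485$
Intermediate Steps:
$y{\left(f,c \right)} = 6$ ($y{\left(f,c \right)} = 4 + 2 = 6$)
$I{\left(O,C \right)} = 18$ ($I{\left(O,C \right)} = \left(-3 + 6\right) 6 = 3 \cdot 6 = 18$)
$o = 133$ ($o = \frac{\left(\left(-2 - 10\right) - 7\right) + 285}{2} = \frac{\left(-12 - 7\right) + 285}{2} = \frac{-19 + 285}{2} = \frac{1}{2} \cdot 266 = 133$)
$\left(o + I{\left(37,-38 \right)}\right) 235 = \left(133 + 18\right) 235 = 151 \cdot 235 = 35485$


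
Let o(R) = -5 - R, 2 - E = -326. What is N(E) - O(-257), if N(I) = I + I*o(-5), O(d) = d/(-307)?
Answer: 100439/307 ≈ 327.16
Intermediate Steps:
E = 328 (E = 2 - 1*(-326) = 2 + 326 = 328)
O(d) = -d/307 (O(d) = d*(-1/307) = -d/307)
N(I) = I (N(I) = I + I*(-5 - 1*(-5)) = I + I*(-5 + 5) = I + I*0 = I + 0 = I)
N(E) - O(-257) = 328 - (-1)*(-257)/307 = 328 - 1*257/307 = 328 - 257/307 = 100439/307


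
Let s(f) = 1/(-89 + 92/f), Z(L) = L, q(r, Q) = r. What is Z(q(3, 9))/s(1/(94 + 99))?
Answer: 53001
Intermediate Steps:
Z(q(3, 9))/s(1/(94 + 99)) = 3/((-1/((94 + 99)*(-92 + 89/(94 + 99))))) = 3/((-1/(193*(-92 + 89/193)))) = 3/((-1*1/193/(-92 + 89*(1/193)))) = 3/((-1*1/193/(-92 + 89/193))) = 3/((-1*1/193/(-17667/193))) = 3/((-1*1/193*(-193/17667))) = 3/(1/17667) = 3*17667 = 53001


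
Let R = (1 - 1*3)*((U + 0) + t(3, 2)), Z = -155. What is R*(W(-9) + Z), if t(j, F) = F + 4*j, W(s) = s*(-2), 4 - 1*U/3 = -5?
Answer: 11234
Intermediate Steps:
U = 27 (U = 12 - 3*(-5) = 12 + 15 = 27)
W(s) = -2*s
R = -82 (R = (1 - 1*3)*((27 + 0) + (2 + 4*3)) = (1 - 3)*(27 + (2 + 12)) = -2*(27 + 14) = -2*41 = -82)
R*(W(-9) + Z) = -82*(-2*(-9) - 155) = -82*(18 - 155) = -82*(-137) = 11234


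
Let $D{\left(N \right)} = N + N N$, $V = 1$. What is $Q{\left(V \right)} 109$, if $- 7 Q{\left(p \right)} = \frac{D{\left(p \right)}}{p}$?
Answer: $- \frac{218}{7} \approx -31.143$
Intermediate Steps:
$D{\left(N \right)} = N + N^{2}$
$Q{\left(p \right)} = - \frac{1}{7} - \frac{p}{7}$ ($Q{\left(p \right)} = - \frac{p \left(1 + p\right) \frac{1}{p}}{7} = - \frac{1 + p}{7} = - \frac{1}{7} - \frac{p}{7}$)
$Q{\left(V \right)} 109 = \left(- \frac{1}{7} - \frac{1}{7}\right) 109 = \left(- \frac{2}{7}\right) 109 = - \frac{218}{7}$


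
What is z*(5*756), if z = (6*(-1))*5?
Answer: -113400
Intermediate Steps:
z = -30 (z = -6*5 = -30)
z*(5*756) = -150*756 = -30*3780 = -113400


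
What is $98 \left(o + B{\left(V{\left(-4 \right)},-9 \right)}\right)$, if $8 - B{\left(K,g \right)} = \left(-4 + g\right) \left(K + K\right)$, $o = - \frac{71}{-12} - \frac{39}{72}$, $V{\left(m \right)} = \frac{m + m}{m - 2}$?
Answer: $\frac{56497}{12} \approx 4708.1$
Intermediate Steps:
$V{\left(m \right)} = \frac{2 m}{-2 + m}$
$o = \frac{43}{8}$ ($o = \left(-71\right) \left(- \frac{1}{12}\right) - \frac{13}{24} = \frac{71}{12} - \frac{13}{24} = \frac{43}{8} \approx 5.375$)
$B{\left(K,g \right)} = 8 - 2 K \left(-4 + g\right)$ ($B{\left(K,g \right)} = 8 - \left(-4 + g\right) \left(K + K\right) = 8 - \left(-4 + g\right) 2 K = 8 - 2 K \left(-4 + g\right)$)
$98 \left(o + B{\left(V{\left(-4 \right)},-9 \right)}\right) = 98 \left(\frac{43}{8} + \left(8 + 8 \cdot 2 \left(-4\right) \frac{1}{-2 - 4} - 2 \cdot 2 \left(-4\right) \frac{1}{-2 - 4} \left(-9\right)\right)\right) = 98 \left(\frac{43}{8} + \left(8 + 8 \cdot 2 \left(-4\right) \frac{1}{-6} - 2 \cdot 2 \left(-4\right) \frac{1}{-6} \left(-9\right)\right)\right) = 98 \left(\frac{43}{8} + \left(8 + 8 \cdot 2 \left(-4\right) \left(- \frac{1}{6}\right) - 2 \cdot 2 \left(-4\right) \left(- \frac{1}{6}\right) \left(-9\right)\right)\right) = 98 \left(\frac{43}{8} + \left(8 + 8 \cdot \frac{4}{3} - \frac{8}{3} \left(-9\right)\right)\right) = 98 \left(\frac{43}{8} + \left(8 + \frac{32}{3} + 24\right)\right) = 98 \left(\frac{43}{8} + \frac{128}{3}\right) = 98 \cdot \frac{1153}{24} = \frac{56497}{12}$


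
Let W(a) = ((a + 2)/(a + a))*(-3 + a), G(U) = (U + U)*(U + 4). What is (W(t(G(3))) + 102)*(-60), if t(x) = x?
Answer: -51420/7 ≈ -7345.7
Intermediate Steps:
G(U) = 2*U*(4 + U) (G(U) = (2*U)*(4 + U) = 2*U*(4 + U))
W(a) = (-3 + a)*(2 + a)/(2*a) (W(a) = ((2 + a)/((2*a)))*(-3 + a) = ((2 + a)*(1/(2*a)))*(-3 + a) = ((2 + a)/(2*a))*(-3 + a) = (-3 + a)*(2 + a)/(2*a))
(W(t(G(3))) + 102)*(-60) = ((-6 + (2*3*(4 + 3))*(-1 + 2*3*(4 + 3)))/(2*((2*3*(4 + 3)))) + 102)*(-60) = ((-6 + (2*3*7)*(-1 + 2*3*7))/(2*((2*3*7))) + 102)*(-60) = ((½)*(-6 + 42*(-1 + 42))/42 + 102)*(-60) = ((½)*(1/42)*(-6 + 42*41) + 102)*(-60) = ((½)*(1/42)*(-6 + 1722) + 102)*(-60) = ((½)*(1/42)*1716 + 102)*(-60) = (143/7 + 102)*(-60) = (857/7)*(-60) = -51420/7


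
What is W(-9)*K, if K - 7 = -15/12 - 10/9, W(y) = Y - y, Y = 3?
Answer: 167/3 ≈ 55.667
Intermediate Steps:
W(y) = 3 - y
K = 167/36 (K = 7 + (-15/12 - 10/9) = 7 + (-15*1/12 - 10*⅑) = 7 + (-5/4 - 10/9) = 7 - 85/36 = 167/36 ≈ 4.6389)
W(-9)*K = (3 - 1*(-9))*(167/36) = (3 + 9)*(167/36) = 12*(167/36) = 167/3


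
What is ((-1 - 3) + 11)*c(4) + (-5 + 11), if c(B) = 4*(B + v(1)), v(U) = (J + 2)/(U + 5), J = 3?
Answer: 424/3 ≈ 141.33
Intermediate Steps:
v(U) = 5/(5 + U) (v(U) = (3 + 2)/(U + 5) = 5/(5 + U))
c(B) = 10/3 + 4*B (c(B) = 4*(B + 5/(5 + 1)) = 4*(B + 5/6) = 4*(B + 5*(⅙)) = 4*(B + ⅚) = 4*(⅚ + B) = 10/3 + 4*B)
((-1 - 3) + 11)*c(4) + (-5 + 11) = ((-1 - 3) + 11)*(10/3 + 4*4) + (-5 + 11) = (-4 + 11)*(10/3 + 16) + 6 = 7*(58/3) + 6 = 406/3 + 6 = 424/3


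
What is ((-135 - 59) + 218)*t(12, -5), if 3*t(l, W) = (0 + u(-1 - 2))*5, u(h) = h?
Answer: -120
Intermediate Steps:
t(l, W) = -5 (t(l, W) = ((0 + (-1 - 2))*5)/3 = ((0 - 3)*5)/3 = (-3*5)/3 = (⅓)*(-15) = -5)
((-135 - 59) + 218)*t(12, -5) = ((-135 - 59) + 218)*(-5) = (-194 + 218)*(-5) = 24*(-5) = -120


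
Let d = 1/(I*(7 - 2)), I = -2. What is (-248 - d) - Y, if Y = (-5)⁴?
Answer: -8729/10 ≈ -872.90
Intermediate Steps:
d = -⅒ (d = 1/(-2*(7 - 2)) = 1/(-2*5) = 1/(-10) = -⅒ ≈ -0.10000)
Y = 625
(-248 - d) - Y = (-248 - 1*(-⅒)) - 1*625 = (-248 + ⅒) - 625 = -2479/10 - 625 = -8729/10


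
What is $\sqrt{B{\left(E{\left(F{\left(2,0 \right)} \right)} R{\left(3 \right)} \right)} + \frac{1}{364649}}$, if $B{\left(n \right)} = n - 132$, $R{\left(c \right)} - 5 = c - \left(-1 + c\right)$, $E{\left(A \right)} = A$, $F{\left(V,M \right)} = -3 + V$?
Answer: $\frac{i \sqrt{18349706897089}}{364649} \approx 11.747 i$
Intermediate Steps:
$R{\left(c \right)} = 6$ ($R{\left(c \right)} = 5 + \left(c - \left(-1 + c\right)\right) = 5 + 1 = 6$)
$B{\left(n \right)} = -132 + n$ ($B{\left(n \right)} = n - 132 = -132 + n$)
$\sqrt{B{\left(E{\left(F{\left(2,0 \right)} \right)} R{\left(3 \right)} \right)} + \frac{1}{364649}} = \sqrt{\left(-132 + \left(-3 + 2\right) 6\right) + \frac{1}{364649}} = \sqrt{\left(-132 - 6\right) + \frac{1}{364649}} = \sqrt{-138 + \frac{1}{364649}} = \sqrt{- \frac{50321561}{364649}} = \frac{i \sqrt{18349706897089}}{364649}$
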